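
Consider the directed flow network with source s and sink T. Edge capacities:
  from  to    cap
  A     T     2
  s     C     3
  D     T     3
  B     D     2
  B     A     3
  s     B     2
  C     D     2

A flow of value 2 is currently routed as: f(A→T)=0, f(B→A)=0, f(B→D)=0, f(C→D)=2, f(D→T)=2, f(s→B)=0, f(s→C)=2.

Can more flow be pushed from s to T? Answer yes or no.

Yes

Residual path s→B→D→T has bottleneck 1 > 0.
Pushing 1 along it raises the flow to 3, so the given flow is not maximum.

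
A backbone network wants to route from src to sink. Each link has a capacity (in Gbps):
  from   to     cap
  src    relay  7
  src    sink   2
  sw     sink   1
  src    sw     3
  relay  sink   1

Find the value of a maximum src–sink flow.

4

Augment src→sink: bottleneck 2. Total 2.
Augment src→relay→sink: bottleneck 1. Total 3.
Augment src→sw→sink: bottleneck 1. Total 4.
No augmenting path remains in the residual graph.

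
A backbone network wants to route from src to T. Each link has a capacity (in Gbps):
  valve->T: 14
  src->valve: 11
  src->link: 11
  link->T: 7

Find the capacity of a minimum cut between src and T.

Max flow = 18 (via 2 augmenting paths).
In the residual at optimum, the set reachable from src is {link, src}.
Cut edges: src->valve (cap 11), link->T (cap 7). Sum = 18.

18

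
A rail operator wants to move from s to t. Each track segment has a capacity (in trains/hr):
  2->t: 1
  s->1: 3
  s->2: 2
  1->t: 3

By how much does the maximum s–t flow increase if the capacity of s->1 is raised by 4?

Original max flow = 4.
Even with extra capacity on s->1, another cut of capacity 4 remains binding.
New max flow = 4. Increase = 0.

0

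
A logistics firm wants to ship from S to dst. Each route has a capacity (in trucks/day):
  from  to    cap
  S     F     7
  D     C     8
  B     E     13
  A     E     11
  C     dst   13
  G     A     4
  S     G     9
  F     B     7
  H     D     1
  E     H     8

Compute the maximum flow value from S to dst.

Augment S→G→A→E→H→D→C→dst: bottleneck 1. Total 1.
No augmenting path remains in the residual graph.

1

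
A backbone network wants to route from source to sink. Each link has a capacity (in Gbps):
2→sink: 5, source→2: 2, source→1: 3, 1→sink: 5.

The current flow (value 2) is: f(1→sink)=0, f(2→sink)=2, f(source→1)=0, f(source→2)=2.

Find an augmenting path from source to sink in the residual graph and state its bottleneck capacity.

Residual along source→1→sink: source→1: 3, 1→sink: 5.
Bottleneck = min = 3.

source→1→sink, bottleneck 3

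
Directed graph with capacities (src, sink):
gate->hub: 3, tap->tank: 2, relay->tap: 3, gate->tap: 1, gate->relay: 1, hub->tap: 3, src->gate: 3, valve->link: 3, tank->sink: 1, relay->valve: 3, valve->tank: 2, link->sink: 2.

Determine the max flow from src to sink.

Augment src->gate->tap->tank->sink: bottleneck 1. Total 1.
Augment src->gate->relay->valve->link->sink: bottleneck 1. Total 2.
No augmenting path remains in the residual graph.

2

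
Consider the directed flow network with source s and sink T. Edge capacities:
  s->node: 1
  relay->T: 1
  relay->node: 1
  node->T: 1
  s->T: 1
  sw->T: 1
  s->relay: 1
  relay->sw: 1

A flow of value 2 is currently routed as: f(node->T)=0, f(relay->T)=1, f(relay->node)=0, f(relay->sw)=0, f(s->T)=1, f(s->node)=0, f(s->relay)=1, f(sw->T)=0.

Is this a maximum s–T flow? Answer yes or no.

Residual path s->node->T has bottleneck 1 > 0.
Pushing 1 along it raises the flow to 3, so the given flow is not maximum.

No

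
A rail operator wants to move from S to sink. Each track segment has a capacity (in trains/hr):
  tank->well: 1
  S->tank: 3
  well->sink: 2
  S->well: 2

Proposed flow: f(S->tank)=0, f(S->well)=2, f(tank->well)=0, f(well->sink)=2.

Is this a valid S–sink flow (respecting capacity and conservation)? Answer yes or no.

Yes

Every edge has 0 ≤ f(e) ≤ cap(e).
At each intermediate node, inflow equals outflow.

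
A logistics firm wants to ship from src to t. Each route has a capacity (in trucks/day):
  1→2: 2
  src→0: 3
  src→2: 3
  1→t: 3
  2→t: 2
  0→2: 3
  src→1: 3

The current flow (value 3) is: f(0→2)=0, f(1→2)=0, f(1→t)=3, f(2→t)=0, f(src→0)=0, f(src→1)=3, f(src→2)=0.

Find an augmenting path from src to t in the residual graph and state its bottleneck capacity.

src→2→t, bottleneck 2

Residual along src→2→t: src→2: 3, 2→t: 2.
Bottleneck = min = 2.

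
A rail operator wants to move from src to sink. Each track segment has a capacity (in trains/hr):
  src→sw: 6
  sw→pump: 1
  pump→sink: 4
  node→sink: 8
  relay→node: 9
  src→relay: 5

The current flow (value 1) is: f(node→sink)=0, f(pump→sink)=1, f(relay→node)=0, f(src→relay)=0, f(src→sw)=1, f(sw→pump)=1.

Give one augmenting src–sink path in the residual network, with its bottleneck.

src→relay→node→sink, bottleneck 5

Residual along src→relay→node→sink: src→relay: 5, relay→node: 9, node→sink: 8.
Bottleneck = min = 5.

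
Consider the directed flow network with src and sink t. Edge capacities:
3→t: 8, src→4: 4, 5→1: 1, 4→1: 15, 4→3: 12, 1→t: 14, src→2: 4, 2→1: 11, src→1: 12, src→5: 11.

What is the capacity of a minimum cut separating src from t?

18

Max flow = 18 (via 4 augmenting paths).
In the residual at optimum, the set reachable from src is {1, 2, 5, src}.
Cut edges: src→4 (cap 4), 1→t (cap 14). Sum = 18.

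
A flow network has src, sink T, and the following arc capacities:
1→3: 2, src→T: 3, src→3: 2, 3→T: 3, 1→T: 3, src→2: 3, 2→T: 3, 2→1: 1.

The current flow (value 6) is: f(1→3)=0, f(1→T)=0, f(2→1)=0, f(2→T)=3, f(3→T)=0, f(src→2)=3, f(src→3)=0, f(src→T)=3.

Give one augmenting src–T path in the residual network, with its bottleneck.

Residual along src→3→T: src→3: 2, 3→T: 3.
Bottleneck = min = 2.

src→3→T, bottleneck 2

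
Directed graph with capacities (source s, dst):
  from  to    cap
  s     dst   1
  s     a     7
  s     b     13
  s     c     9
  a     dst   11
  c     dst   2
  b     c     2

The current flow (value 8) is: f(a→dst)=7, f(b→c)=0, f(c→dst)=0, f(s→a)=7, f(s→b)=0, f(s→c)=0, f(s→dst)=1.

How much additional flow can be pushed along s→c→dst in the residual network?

2

Residual capacities along the path: s→c: 9, c→dst: 2.
Minimum is 2.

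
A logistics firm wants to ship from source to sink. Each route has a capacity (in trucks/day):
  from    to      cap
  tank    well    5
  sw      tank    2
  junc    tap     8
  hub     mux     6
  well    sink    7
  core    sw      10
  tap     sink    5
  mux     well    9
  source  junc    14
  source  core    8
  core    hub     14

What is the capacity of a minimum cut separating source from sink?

12

Max flow = 12 (via 3 augmenting paths).
In the residual at optimum, the set reachable from source is {core, hub, junc, mux, source, sw, tank, tap, well}.
Cut edges: well->sink (cap 7), tap->sink (cap 5). Sum = 12.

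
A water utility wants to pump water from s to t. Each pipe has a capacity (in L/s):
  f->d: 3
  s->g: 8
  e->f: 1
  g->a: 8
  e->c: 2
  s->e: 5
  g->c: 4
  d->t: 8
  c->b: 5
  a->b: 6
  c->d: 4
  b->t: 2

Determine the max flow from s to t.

Augment s->g->a->b->t: bottleneck 2. Total 2.
Augment s->g->c->d->t: bottleneck 4. Total 6.
Augment s->e->f->d->t: bottleneck 1. Total 7.
No augmenting path remains in the residual graph.

7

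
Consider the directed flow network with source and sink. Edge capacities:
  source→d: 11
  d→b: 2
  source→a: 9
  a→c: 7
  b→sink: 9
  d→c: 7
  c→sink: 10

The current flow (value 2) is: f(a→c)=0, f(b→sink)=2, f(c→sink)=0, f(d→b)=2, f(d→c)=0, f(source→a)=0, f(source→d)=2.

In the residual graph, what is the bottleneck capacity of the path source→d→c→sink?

7

Residual capacities along the path: source→d: 9, d→c: 7, c→sink: 10.
Minimum is 7.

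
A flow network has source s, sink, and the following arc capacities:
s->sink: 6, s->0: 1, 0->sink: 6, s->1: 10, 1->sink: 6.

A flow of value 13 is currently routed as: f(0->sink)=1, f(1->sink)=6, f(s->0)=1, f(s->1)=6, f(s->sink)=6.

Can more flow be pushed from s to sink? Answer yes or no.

Residual reachable from s: {1, s}; sink is not reachable.
Saturated cut: s->0, s->sink, 1->sink with total capacity 13 = current flow value. Flow is maximum.

No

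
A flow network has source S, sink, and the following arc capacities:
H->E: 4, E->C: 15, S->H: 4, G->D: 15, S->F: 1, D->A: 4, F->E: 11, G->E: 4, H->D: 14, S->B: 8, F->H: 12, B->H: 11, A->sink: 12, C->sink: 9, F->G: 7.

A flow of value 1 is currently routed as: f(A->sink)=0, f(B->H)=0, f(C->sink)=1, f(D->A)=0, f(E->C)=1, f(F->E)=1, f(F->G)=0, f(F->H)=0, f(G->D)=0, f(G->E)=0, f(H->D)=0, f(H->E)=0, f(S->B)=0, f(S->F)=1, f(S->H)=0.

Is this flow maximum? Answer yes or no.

No

Residual path S->H->E->C->sink has bottleneck 4 > 0.
Pushing 4 along it raises the flow to 5, so the given flow is not maximum.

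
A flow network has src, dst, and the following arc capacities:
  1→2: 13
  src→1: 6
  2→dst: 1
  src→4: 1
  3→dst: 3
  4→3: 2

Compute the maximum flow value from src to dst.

2

Augment src→1→2→dst: bottleneck 1. Total 1.
Augment src→4→3→dst: bottleneck 1. Total 2.
No augmenting path remains in the residual graph.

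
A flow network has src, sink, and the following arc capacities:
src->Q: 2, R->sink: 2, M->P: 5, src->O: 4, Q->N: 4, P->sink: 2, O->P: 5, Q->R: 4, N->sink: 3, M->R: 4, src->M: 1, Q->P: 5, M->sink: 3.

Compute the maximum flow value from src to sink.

5

Augment src->M->sink: bottleneck 1. Total 1.
Augment src->O->P->sink: bottleneck 2. Total 3.
Augment src->Q->N->sink: bottleneck 2. Total 5.
No augmenting path remains in the residual graph.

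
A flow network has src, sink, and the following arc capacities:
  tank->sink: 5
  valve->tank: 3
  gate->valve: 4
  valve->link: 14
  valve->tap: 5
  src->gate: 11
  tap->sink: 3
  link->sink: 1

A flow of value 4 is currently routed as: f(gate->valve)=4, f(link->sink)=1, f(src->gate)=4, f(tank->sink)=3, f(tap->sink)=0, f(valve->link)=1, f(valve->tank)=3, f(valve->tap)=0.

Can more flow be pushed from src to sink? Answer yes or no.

No

Residual reachable from src: {gate, src}; sink is not reachable.
Saturated cut: gate->valve with total capacity 4 = current flow value. Flow is maximum.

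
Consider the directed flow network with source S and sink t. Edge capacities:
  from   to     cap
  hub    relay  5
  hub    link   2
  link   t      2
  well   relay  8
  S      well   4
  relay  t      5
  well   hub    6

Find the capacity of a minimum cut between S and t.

Max flow = 4 (via 1 augmenting path).
In the residual at optimum, the set reachable from S is {S}.
Cut edges: S->well (cap 4). Sum = 4.

4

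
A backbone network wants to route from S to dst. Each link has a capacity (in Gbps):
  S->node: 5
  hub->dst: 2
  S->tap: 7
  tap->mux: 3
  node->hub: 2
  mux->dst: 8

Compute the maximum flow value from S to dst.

Augment S->node->hub->dst: bottleneck 2. Total 2.
Augment S->tap->mux->dst: bottleneck 3. Total 5.
No augmenting path remains in the residual graph.

5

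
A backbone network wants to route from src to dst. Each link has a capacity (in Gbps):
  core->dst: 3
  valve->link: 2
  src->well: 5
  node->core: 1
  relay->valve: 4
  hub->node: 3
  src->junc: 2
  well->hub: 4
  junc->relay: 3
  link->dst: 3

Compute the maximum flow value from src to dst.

Augment src->junc->relay->valve->link->dst: bottleneck 2. Total 2.
Augment src->well->hub->node->core->dst: bottleneck 1. Total 3.
No augmenting path remains in the residual graph.

3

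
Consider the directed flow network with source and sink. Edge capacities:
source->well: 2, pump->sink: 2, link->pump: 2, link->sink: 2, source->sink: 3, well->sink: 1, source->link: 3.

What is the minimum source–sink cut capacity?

7

Max flow = 7 (via 4 augmenting paths).
In the residual at optimum, the set reachable from source is {source, well}.
Cut edges: source->link (cap 3), source->sink (cap 3), well->sink (cap 1). Sum = 7.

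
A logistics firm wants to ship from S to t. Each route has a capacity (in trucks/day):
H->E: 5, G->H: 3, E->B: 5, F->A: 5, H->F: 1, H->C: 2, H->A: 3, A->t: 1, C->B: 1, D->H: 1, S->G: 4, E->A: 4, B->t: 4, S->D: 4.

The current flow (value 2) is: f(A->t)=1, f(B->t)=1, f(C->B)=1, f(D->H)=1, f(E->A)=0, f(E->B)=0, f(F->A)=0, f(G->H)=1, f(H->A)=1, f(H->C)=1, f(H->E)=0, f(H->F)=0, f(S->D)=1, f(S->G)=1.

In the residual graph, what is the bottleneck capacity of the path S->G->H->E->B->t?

Residual capacities along the path: S->G: 3, G->H: 2, H->E: 5, E->B: 5, B->t: 3.
Minimum is 2.

2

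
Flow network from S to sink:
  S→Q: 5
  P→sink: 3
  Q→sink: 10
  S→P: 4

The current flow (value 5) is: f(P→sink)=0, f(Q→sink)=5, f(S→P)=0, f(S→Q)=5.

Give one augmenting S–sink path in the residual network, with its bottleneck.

S→P→sink, bottleneck 3

Residual along S→P→sink: S→P: 4, P→sink: 3.
Bottleneck = min = 3.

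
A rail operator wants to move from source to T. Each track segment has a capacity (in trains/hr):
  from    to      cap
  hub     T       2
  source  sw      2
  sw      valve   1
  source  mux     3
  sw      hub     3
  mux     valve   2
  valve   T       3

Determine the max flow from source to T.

4

Augment source->sw->hub->T: bottleneck 2. Total 2.
Augment source->mux->valve->T: bottleneck 2. Total 4.
No augmenting path remains in the residual graph.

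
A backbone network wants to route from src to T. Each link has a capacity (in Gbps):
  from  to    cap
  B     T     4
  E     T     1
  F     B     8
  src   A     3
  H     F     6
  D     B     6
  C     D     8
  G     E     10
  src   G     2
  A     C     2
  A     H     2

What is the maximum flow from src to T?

4

Augment src->G->E->T: bottleneck 1. Total 1.
Augment src->A->H->F->B->T: bottleneck 2. Total 3.
Augment src->A->C->D->B->T: bottleneck 1. Total 4.
No augmenting path remains in the residual graph.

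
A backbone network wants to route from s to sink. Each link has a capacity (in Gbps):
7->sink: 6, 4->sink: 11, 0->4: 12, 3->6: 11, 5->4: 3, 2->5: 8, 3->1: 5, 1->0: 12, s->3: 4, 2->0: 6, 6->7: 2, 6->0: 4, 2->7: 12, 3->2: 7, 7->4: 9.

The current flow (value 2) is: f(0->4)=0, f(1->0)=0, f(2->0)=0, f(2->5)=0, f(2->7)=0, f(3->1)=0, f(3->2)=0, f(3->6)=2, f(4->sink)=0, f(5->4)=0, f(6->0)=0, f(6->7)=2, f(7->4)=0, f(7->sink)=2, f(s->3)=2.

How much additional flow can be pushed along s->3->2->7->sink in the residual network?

Residual capacities along the path: s->3: 2, 3->2: 7, 2->7: 12, 7->sink: 4.
Minimum is 2.

2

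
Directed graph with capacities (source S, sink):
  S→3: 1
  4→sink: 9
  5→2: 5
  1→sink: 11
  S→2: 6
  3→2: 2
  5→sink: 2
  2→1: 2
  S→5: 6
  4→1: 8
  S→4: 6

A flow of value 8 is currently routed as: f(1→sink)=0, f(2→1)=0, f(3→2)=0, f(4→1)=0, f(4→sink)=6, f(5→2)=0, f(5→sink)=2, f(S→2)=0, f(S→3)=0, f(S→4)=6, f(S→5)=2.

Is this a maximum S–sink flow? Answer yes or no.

Residual path S→2→1→sink has bottleneck 2 > 0.
Pushing 2 along it raises the flow to 10, so the given flow is not maximum.

No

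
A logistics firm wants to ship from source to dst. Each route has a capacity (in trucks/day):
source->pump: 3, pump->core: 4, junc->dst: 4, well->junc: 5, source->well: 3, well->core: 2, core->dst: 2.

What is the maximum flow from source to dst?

5

Augment source->pump->core->dst: bottleneck 2. Total 2.
Augment source->well->junc->dst: bottleneck 3. Total 5.
No augmenting path remains in the residual graph.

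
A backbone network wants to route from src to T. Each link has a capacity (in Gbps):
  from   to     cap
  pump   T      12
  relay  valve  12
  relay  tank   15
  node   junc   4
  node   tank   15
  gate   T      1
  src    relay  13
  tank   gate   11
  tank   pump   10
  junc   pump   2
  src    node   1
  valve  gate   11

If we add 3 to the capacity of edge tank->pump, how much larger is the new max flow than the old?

1

Original max flow = 12.
After raising cap(tank->pump), augmenting paths through that edge carry 1 more unit.
New max flow = 13. Increase = 1.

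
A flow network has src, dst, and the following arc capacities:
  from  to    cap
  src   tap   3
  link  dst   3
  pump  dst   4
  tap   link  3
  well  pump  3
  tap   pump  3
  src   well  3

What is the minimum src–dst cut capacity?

6

Max flow = 6 (via 3 augmenting paths).
In the residual at optimum, the set reachable from src is {src}.
Cut edges: src->well (cap 3), src->tap (cap 3). Sum = 6.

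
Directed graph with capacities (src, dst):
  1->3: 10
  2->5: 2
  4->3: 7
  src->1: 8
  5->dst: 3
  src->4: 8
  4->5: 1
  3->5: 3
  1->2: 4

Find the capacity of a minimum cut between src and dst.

Max flow = 3 (via 2 augmenting paths).
In the residual at optimum, the set reachable from src is {1, 2, 3, 4, 5, src}.
Cut edges: 5->dst (cap 3). Sum = 3.

3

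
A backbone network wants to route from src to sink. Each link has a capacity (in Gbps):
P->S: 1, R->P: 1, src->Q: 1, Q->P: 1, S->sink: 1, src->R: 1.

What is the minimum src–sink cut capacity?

Max flow = 1 (via 1 augmenting path).
In the residual at optimum, the set reachable from src is {P, Q, R, src}.
Cut edges: P->S (cap 1). Sum = 1.

1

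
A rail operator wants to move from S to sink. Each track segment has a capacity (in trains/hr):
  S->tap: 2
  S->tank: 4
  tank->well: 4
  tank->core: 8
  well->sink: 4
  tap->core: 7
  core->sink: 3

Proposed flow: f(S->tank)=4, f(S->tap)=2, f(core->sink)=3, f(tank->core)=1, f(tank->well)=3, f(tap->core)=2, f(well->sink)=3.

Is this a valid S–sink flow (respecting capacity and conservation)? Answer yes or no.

Every edge has 0 ≤ f(e) ≤ cap(e).
At each intermediate node, inflow equals outflow.

Yes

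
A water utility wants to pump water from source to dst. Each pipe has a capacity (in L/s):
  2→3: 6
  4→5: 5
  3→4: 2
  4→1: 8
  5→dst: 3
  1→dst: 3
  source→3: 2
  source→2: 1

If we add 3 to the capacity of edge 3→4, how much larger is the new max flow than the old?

Original max flow = 2.
After raising cap(3→4), augmenting paths through that edge carry 1 more unit.
New max flow = 3. Increase = 1.

1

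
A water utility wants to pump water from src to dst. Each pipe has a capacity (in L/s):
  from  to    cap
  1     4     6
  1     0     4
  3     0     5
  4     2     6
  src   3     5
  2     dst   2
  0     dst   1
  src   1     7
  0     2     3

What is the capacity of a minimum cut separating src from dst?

Max flow = 3 (via 2 augmenting paths).
In the residual at optimum, the set reachable from src is {0, 1, 2, 3, 4, src}.
Cut edges: 0->dst (cap 1), 2->dst (cap 2). Sum = 3.

3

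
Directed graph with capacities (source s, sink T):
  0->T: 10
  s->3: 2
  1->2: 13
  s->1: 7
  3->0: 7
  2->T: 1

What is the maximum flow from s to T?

Augment s->1->2->T: bottleneck 1. Total 1.
Augment s->3->0->T: bottleneck 2. Total 3.
No augmenting path remains in the residual graph.

3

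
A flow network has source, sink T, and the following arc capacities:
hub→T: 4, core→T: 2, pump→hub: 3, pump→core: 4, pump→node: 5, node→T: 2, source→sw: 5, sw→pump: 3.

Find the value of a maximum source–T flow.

Augment source→sw→pump→core→T: bottleneck 2. Total 2.
Augment source→sw→pump→node→T: bottleneck 1. Total 3.
No augmenting path remains in the residual graph.

3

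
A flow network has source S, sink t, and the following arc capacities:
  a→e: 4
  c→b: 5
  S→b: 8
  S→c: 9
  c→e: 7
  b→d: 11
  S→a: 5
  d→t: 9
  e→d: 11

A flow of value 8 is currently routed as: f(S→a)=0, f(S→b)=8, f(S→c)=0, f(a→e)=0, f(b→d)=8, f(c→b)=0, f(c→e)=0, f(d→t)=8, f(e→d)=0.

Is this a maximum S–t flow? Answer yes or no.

No

Residual path S→c→e→d→t has bottleneck 1 > 0.
Pushing 1 along it raises the flow to 9, so the given flow is not maximum.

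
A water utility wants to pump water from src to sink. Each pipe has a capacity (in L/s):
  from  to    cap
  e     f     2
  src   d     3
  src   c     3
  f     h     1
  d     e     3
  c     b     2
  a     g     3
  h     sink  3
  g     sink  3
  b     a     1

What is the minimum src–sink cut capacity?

2

Max flow = 2 (via 2 augmenting paths).
In the residual at optimum, the set reachable from src is {b, c, d, e, f, src}.
Cut edges: b→a (cap 1), f→h (cap 1). Sum = 2.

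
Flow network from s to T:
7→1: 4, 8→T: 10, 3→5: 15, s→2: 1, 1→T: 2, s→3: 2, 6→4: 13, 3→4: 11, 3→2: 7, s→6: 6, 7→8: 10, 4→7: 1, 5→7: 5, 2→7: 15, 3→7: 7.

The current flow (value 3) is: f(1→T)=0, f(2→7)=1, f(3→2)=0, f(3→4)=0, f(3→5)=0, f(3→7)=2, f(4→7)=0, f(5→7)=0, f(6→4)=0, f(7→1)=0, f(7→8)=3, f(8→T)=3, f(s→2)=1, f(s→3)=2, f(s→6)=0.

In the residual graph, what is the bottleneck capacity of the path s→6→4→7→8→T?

Residual capacities along the path: s→6: 6, 6→4: 13, 4→7: 1, 7→8: 7, 8→T: 7.
Minimum is 1.

1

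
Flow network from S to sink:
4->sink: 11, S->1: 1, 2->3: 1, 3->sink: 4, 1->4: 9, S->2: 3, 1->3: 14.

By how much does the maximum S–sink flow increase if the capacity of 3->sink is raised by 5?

Original max flow = 2.
Edge 3->sink does not cross the min cut (source side {2, S}), so extra capacity there cannot help.
New max flow = 2. Increase = 0.

0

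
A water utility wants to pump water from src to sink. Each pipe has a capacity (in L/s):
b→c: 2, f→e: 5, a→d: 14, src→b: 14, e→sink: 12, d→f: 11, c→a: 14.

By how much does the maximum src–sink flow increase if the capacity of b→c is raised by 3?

Original max flow = 2.
After raising cap(b→c), augmenting paths through that edge carry 3 more units.
New max flow = 5. Increase = 3.

3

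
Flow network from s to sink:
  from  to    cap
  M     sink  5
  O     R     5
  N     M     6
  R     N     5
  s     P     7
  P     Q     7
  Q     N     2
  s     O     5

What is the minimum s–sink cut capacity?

Max flow = 5 (via 2 augmenting paths).
In the residual at optimum, the set reachable from s is {M, N, O, P, Q, R, s}.
Cut edges: M->sink (cap 5). Sum = 5.

5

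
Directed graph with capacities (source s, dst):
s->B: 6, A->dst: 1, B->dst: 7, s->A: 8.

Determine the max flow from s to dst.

7

Augment s->B->dst: bottleneck 6. Total 6.
Augment s->A->dst: bottleneck 1. Total 7.
No augmenting path remains in the residual graph.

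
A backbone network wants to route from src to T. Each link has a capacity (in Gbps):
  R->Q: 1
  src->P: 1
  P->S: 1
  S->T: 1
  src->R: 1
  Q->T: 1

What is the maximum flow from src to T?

Augment src->P->S->T: bottleneck 1. Total 1.
Augment src->R->Q->T: bottleneck 1. Total 2.
No augmenting path remains in the residual graph.

2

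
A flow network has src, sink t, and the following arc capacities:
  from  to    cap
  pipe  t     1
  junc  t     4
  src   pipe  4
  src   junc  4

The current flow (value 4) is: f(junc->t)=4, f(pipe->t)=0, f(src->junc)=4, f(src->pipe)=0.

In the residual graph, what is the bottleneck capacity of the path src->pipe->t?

1

Residual capacities along the path: src->pipe: 4, pipe->t: 1.
Minimum is 1.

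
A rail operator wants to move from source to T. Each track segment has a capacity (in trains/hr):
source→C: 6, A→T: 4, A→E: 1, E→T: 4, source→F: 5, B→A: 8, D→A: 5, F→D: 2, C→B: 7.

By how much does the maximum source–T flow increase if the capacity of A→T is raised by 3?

Original max flow = 5.
After raising cap(A→T), augmenting paths through that edge carry 3 more units.
New max flow = 8. Increase = 3.

3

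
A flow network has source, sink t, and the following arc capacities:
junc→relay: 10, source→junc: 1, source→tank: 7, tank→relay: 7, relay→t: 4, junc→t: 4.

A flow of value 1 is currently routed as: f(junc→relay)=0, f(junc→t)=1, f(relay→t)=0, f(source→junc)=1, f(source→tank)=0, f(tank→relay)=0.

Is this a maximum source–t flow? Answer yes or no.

Residual path source→tank→relay→t has bottleneck 4 > 0.
Pushing 4 along it raises the flow to 5, so the given flow is not maximum.

No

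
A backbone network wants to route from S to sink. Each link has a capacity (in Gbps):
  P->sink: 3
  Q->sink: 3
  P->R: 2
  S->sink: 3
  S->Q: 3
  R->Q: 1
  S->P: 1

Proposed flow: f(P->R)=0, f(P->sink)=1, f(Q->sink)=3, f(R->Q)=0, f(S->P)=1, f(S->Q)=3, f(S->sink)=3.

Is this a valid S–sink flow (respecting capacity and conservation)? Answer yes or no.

Every edge has 0 ≤ f(e) ≤ cap(e).
At each intermediate node, inflow equals outflow.

Yes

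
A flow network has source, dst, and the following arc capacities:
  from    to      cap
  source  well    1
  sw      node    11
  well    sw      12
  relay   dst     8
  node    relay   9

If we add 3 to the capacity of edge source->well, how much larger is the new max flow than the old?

Original max flow = 1.
After raising cap(source->well), augmenting paths through that edge carry 3 more units.
New max flow = 4. Increase = 3.

3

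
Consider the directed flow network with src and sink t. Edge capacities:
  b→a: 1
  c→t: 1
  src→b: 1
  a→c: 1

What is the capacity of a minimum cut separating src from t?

1

Max flow = 1 (via 1 augmenting path).
In the residual at optimum, the set reachable from src is {src}.
Cut edges: src→b (cap 1). Sum = 1.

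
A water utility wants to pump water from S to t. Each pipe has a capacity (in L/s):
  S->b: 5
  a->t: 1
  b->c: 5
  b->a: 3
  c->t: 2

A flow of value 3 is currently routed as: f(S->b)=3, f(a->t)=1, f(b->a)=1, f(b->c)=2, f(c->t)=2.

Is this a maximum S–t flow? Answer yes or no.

Residual reachable from S: {S, a, b, c}; t is not reachable.
Saturated cut: c->t, a->t with total capacity 3 = current flow value. Flow is maximum.

Yes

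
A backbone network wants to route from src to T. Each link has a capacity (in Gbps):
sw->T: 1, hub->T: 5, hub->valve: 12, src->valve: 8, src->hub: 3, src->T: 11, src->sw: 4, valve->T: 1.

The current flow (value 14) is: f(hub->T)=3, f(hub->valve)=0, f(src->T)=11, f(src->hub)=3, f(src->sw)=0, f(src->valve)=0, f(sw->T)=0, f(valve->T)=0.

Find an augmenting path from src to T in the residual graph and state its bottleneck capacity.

src->valve->T, bottleneck 1

Residual along src->valve->T: src->valve: 8, valve->T: 1.
Bottleneck = min = 1.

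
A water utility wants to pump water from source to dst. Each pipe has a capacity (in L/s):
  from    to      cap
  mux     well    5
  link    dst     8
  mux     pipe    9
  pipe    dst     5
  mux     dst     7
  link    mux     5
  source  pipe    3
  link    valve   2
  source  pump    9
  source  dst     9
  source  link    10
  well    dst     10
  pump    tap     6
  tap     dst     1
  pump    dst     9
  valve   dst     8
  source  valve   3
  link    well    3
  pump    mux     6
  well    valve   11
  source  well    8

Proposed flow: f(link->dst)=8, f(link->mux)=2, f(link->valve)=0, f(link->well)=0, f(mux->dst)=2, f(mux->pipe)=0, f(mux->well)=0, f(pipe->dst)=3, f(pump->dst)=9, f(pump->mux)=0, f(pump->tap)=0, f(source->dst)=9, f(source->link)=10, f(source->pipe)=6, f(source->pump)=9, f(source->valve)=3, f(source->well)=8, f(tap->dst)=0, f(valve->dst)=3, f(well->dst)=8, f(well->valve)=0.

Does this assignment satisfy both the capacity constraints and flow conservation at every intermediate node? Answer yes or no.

Capacity violated on source->pipe: flow 6 > capacity 3.

No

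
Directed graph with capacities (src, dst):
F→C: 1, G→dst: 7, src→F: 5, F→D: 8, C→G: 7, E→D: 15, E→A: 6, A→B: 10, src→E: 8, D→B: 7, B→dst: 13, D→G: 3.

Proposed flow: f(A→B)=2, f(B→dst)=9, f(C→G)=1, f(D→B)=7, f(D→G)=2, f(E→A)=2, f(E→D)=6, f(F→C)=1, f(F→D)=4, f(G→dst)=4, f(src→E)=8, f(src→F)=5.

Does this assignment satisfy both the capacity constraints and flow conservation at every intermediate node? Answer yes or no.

No

Conservation fails at D: inflow 10 ≠ outflow 9.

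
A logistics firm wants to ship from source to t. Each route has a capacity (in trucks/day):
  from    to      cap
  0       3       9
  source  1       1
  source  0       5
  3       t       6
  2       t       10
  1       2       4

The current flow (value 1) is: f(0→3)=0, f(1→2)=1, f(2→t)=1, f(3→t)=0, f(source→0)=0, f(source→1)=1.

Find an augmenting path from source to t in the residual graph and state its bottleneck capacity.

source→0→3→t, bottleneck 5

Residual along source→0→3→t: source→0: 5, 0→3: 9, 3→t: 6.
Bottleneck = min = 5.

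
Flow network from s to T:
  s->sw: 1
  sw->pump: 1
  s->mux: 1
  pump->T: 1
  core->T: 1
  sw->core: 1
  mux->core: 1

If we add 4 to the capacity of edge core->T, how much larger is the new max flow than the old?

Original max flow = 2.
Edge core->T does not cross the min cut (source side {s}), so extra capacity there cannot help.
New max flow = 2. Increase = 0.

0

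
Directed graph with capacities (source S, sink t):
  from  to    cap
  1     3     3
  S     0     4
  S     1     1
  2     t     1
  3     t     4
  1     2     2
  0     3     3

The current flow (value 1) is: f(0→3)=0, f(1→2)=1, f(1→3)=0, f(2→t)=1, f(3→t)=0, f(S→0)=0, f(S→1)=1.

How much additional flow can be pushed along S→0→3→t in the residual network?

Residual capacities along the path: S→0: 4, 0→3: 3, 3→t: 4.
Minimum is 3.

3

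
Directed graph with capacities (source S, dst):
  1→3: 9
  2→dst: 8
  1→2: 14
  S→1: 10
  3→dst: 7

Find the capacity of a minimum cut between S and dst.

Max flow = 10 (via 2 augmenting paths).
In the residual at optimum, the set reachable from S is {S}.
Cut edges: S→1 (cap 10). Sum = 10.

10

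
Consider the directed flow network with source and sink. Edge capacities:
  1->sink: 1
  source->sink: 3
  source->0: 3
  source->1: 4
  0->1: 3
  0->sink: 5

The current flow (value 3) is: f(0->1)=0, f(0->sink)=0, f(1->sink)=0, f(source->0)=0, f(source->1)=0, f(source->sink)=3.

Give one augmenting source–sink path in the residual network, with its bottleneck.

source->0->sink, bottleneck 3

Residual along source->0->sink: source->0: 3, 0->sink: 5.
Bottleneck = min = 3.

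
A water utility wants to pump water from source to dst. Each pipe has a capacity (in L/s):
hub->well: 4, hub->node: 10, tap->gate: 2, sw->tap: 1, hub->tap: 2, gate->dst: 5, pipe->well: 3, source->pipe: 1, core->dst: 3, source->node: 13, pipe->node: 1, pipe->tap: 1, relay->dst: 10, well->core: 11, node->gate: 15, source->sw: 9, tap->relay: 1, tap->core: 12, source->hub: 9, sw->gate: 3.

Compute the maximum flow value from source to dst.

Augment source->sw->gate->dst: bottleneck 3. Total 3.
Augment source->node->gate->dst: bottleneck 2. Total 5.
Augment source->sw->tap->core->dst: bottleneck 1. Total 6.
Augment source->hub->tap->core->dst: bottleneck 2. Total 8.
Augment source->pipe->tap->relay->dst: bottleneck 1. Total 9.
No augmenting path remains in the residual graph.

9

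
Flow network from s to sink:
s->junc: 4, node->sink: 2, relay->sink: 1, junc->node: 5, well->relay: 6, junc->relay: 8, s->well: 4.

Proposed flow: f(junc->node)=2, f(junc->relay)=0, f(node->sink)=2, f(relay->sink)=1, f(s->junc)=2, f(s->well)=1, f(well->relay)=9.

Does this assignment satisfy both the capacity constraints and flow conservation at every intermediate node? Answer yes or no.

No

Capacity violated on well->relay: flow 9 > capacity 6.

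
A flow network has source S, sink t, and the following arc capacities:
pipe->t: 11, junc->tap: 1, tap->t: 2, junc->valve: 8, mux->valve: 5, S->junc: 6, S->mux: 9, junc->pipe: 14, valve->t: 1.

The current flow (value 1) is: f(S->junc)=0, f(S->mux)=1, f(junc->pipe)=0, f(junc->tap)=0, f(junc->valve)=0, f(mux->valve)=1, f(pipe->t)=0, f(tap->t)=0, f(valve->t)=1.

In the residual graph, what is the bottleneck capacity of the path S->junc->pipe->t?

6

Residual capacities along the path: S->junc: 6, junc->pipe: 14, pipe->t: 11.
Minimum is 6.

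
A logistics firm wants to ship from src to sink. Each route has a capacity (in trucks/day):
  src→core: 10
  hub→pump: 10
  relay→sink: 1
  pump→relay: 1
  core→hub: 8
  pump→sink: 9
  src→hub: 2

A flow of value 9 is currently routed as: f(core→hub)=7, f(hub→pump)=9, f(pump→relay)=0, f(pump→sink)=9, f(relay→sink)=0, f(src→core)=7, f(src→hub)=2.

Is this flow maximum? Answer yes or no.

Residual path src→core→hub→pump→relay→sink has bottleneck 1 > 0.
Pushing 1 along it raises the flow to 10, so the given flow is not maximum.

No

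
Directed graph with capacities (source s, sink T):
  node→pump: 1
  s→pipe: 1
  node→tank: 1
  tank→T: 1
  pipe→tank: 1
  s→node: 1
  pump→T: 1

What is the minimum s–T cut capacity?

Max flow = 2 (via 2 augmenting paths).
In the residual at optimum, the set reachable from s is {s}.
Cut edges: s→node (cap 1), s→pipe (cap 1). Sum = 2.

2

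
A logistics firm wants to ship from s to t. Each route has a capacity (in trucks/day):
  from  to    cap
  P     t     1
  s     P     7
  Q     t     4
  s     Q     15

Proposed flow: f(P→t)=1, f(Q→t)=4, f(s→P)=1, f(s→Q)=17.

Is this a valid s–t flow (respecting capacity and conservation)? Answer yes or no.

Capacity violated on s→Q: flow 17 > capacity 15.

No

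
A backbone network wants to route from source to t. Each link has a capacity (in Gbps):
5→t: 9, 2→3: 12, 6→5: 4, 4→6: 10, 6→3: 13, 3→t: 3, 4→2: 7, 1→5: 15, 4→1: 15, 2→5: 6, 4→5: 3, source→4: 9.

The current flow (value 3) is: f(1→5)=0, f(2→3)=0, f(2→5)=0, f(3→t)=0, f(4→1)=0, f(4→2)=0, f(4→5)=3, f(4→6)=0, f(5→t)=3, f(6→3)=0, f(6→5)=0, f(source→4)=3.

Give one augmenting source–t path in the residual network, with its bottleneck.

Residual along source→4→6→5→t: source→4: 6, 4→6: 10, 6→5: 4, 5→t: 6.
Bottleneck = min = 4.

source→4→6→5→t, bottleneck 4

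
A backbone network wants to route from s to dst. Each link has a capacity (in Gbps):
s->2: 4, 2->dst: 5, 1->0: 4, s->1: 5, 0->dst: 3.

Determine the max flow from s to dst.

7

Augment s->2->dst: bottleneck 4. Total 4.
Augment s->1->0->dst: bottleneck 3. Total 7.
No augmenting path remains in the residual graph.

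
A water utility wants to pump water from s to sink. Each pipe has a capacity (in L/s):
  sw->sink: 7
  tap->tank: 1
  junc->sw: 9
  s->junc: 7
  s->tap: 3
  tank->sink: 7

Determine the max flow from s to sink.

8

Augment s->tap->tank->sink: bottleneck 1. Total 1.
Augment s->junc->sw->sink: bottleneck 7. Total 8.
No augmenting path remains in the residual graph.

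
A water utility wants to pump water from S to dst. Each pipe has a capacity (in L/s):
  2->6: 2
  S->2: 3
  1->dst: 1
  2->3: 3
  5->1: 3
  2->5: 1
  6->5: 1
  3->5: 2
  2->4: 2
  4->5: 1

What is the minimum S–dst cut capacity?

Max flow = 1 (via 1 augmenting path).
In the residual at optimum, the set reachable from S is {1, 2, 3, 4, 5, 6, S}.
Cut edges: 1->dst (cap 1). Sum = 1.

1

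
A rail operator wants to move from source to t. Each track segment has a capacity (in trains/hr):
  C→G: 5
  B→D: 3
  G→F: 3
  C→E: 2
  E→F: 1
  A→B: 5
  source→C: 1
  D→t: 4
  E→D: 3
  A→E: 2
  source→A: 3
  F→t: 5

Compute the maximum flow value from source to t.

4

Augment source→A→B→D→t: bottleneck 3. Total 3.
Augment source→C→E→D→t: bottleneck 1. Total 4.
No augmenting path remains in the residual graph.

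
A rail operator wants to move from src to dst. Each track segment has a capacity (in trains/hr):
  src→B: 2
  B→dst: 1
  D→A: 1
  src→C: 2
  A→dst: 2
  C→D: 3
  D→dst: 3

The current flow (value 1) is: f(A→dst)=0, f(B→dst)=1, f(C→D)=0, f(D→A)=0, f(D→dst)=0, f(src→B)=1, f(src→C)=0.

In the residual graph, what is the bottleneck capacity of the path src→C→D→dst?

2

Residual capacities along the path: src→C: 2, C→D: 3, D→dst: 3.
Minimum is 2.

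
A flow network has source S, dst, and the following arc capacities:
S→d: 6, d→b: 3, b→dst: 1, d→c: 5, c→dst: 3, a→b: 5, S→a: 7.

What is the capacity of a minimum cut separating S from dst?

4

Max flow = 4 (via 2 augmenting paths).
In the residual at optimum, the set reachable from S is {S, a, b, c, d}.
Cut edges: c→dst (cap 3), b→dst (cap 1). Sum = 4.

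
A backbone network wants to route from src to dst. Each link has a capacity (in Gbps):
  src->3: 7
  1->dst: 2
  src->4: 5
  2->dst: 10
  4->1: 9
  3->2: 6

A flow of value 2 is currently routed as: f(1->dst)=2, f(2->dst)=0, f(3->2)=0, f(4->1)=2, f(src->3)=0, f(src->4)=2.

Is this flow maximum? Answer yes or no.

Residual path src->3->2->dst has bottleneck 6 > 0.
Pushing 6 along it raises the flow to 8, so the given flow is not maximum.

No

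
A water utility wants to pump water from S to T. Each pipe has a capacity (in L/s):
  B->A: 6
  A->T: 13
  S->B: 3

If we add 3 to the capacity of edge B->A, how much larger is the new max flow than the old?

Original max flow = 3.
Edge B->A does not cross the min cut (source side {S}), so extra capacity there cannot help.
New max flow = 3. Increase = 0.

0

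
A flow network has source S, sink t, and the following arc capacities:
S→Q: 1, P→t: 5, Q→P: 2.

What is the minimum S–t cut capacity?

1

Max flow = 1 (via 1 augmenting path).
In the residual at optimum, the set reachable from S is {S}.
Cut edges: S→Q (cap 1). Sum = 1.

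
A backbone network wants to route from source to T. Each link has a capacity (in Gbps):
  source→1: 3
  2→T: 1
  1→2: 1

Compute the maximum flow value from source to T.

1

Augment source→1→2→T: bottleneck 1. Total 1.
No augmenting path remains in the residual graph.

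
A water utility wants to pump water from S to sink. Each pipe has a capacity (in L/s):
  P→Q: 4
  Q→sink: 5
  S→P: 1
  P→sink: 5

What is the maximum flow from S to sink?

Augment S→P→sink: bottleneck 1. Total 1.
No augmenting path remains in the residual graph.

1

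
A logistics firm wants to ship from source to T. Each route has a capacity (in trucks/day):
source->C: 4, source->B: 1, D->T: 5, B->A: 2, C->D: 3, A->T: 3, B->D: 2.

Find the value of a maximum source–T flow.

4

Augment source->B->A->T: bottleneck 1. Total 1.
Augment source->C->D->T: bottleneck 3. Total 4.
No augmenting path remains in the residual graph.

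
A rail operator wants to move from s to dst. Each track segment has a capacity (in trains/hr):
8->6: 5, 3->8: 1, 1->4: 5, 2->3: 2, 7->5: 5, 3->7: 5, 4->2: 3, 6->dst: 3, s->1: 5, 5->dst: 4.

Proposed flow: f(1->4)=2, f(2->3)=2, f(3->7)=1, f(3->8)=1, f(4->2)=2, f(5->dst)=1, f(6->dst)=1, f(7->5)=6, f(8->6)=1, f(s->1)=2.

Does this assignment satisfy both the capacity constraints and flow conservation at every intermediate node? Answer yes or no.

Capacity violated on 7->5: flow 6 > capacity 5.

No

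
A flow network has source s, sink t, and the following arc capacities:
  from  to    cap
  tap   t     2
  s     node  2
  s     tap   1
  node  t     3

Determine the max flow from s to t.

Augment s→node→t: bottleneck 2. Total 2.
Augment s→tap→t: bottleneck 1. Total 3.
No augmenting path remains in the residual graph.

3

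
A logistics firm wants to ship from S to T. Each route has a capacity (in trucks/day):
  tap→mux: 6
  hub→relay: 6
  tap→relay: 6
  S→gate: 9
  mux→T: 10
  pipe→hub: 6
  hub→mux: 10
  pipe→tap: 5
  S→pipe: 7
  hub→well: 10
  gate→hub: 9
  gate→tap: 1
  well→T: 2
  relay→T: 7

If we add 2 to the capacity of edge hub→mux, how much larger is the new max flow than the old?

Original max flow = 16.
Edge hub→mux does not cross the min cut (source side {S}), so extra capacity there cannot help.
New max flow = 16. Increase = 0.

0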